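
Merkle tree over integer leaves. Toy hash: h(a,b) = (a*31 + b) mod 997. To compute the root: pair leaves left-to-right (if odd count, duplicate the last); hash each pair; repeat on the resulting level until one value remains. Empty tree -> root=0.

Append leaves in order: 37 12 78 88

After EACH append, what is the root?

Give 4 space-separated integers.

Answer: 37 162 539 549

Derivation:
After append 37 (leaves=[37]):
  L0: [37]
  root=37
After append 12 (leaves=[37, 12]):
  L0: [37, 12]
  L1: h(37,12)=(37*31+12)%997=162 -> [162]
  root=162
After append 78 (leaves=[37, 12, 78]):
  L0: [37, 12, 78]
  L1: h(37,12)=(37*31+12)%997=162 h(78,78)=(78*31+78)%997=502 -> [162, 502]
  L2: h(162,502)=(162*31+502)%997=539 -> [539]
  root=539
After append 88 (leaves=[37, 12, 78, 88]):
  L0: [37, 12, 78, 88]
  L1: h(37,12)=(37*31+12)%997=162 h(78,88)=(78*31+88)%997=512 -> [162, 512]
  L2: h(162,512)=(162*31+512)%997=549 -> [549]
  root=549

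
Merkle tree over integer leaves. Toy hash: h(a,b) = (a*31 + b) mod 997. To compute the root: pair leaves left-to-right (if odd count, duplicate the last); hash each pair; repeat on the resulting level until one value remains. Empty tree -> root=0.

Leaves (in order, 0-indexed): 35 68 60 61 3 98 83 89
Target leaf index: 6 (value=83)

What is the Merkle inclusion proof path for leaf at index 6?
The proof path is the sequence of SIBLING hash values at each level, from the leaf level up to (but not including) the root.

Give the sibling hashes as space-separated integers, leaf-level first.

Answer: 89 191 775

Derivation:
L0 (leaves): [35, 68, 60, 61, 3, 98, 83, 89], target index=6
L1: h(35,68)=(35*31+68)%997=156 [pair 0] h(60,61)=(60*31+61)%997=924 [pair 1] h(3,98)=(3*31+98)%997=191 [pair 2] h(83,89)=(83*31+89)%997=668 [pair 3] -> [156, 924, 191, 668]
  Sibling for proof at L0: 89
L2: h(156,924)=(156*31+924)%997=775 [pair 0] h(191,668)=(191*31+668)%997=607 [pair 1] -> [775, 607]
  Sibling for proof at L1: 191
L3: h(775,607)=(775*31+607)%997=704 [pair 0] -> [704]
  Sibling for proof at L2: 775
Root: 704
Proof path (sibling hashes from leaf to root): [89, 191, 775]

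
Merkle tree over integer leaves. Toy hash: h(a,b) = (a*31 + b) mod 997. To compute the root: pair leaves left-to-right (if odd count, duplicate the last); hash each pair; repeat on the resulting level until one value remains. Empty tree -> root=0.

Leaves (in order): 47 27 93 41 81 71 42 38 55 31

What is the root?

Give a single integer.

Answer: 736

Derivation:
L0: [47, 27, 93, 41, 81, 71, 42, 38, 55, 31]
L1: h(47,27)=(47*31+27)%997=487 h(93,41)=(93*31+41)%997=930 h(81,71)=(81*31+71)%997=588 h(42,38)=(42*31+38)%997=343 h(55,31)=(55*31+31)%997=739 -> [487, 930, 588, 343, 739]
L2: h(487,930)=(487*31+930)%997=75 h(588,343)=(588*31+343)%997=625 h(739,739)=(739*31+739)%997=717 -> [75, 625, 717]
L3: h(75,625)=(75*31+625)%997=956 h(717,717)=(717*31+717)%997=13 -> [956, 13]
L4: h(956,13)=(956*31+13)%997=736 -> [736]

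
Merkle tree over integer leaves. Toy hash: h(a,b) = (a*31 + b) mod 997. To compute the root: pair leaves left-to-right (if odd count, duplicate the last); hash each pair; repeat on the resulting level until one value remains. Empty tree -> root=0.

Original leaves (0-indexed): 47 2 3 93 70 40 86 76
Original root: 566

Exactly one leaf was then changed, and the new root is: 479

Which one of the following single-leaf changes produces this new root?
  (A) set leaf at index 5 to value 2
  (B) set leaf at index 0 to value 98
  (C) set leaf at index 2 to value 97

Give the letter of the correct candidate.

Original leaves: [47, 2, 3, 93, 70, 40, 86, 76]
Target new root: 479
Try each candidate change and compute the resulting root:
Candidate A: set leaf[5] = 2 -> leaves = [47, 2, 3, 93, 70, 2, 86, 76]
  L0: [47, 2, 3, 93, 70, 2, 86, 76]
  L1: h(47,2)=(47*31+2)%997=462 h(3,93)=(3*31+93)%997=186 h(70,2)=(70*31+2)%997=178 h(86,76)=(86*31+76)%997=748 -> [462, 186, 178, 748]
  L2: h(462,186)=(462*31+186)%997=550 h(178,748)=(178*31+748)%997=284 -> [550, 284]
  L3: h(550,284)=(550*31+284)%997=385 -> [385]
  root = 385 != target 479
Candidate B: set leaf[0] = 98 -> leaves = [98, 2, 3, 93, 70, 40, 86, 76]
  L0: [98, 2, 3, 93, 70, 40, 86, 76]
  L1: h(98,2)=(98*31+2)%997=49 h(3,93)=(3*31+93)%997=186 h(70,40)=(70*31+40)%997=216 h(86,76)=(86*31+76)%997=748 -> [49, 186, 216, 748]
  L2: h(49,186)=(49*31+186)%997=708 h(216,748)=(216*31+748)%997=465 -> [708, 465]
  L3: h(708,465)=(708*31+465)%997=479 -> [479]
  root = 479 == target 479  ** MATCH **
Candidate C: set leaf[2] = 97 -> leaves = [47, 2, 97, 93, 70, 40, 86, 76]
  L0: [47, 2, 97, 93, 70, 40, 86, 76]
  L1: h(47,2)=(47*31+2)%997=462 h(97,93)=(97*31+93)%997=109 h(70,40)=(70*31+40)%997=216 h(86,76)=(86*31+76)%997=748 -> [462, 109, 216, 748]
  L2: h(462,109)=(462*31+109)%997=473 h(216,748)=(216*31+748)%997=465 -> [473, 465]
  L3: h(473,465)=(473*31+465)%997=173 -> [173]
  root = 173 != target 479
Candidate B produces the target root.

Answer: B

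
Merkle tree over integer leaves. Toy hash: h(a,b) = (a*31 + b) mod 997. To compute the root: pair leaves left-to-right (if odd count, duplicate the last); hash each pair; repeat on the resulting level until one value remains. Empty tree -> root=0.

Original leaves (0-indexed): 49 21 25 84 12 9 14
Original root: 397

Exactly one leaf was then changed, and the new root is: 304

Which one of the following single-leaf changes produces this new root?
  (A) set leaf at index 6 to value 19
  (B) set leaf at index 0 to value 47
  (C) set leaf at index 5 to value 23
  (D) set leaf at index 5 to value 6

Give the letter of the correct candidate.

Answer: D

Derivation:
Original leaves: [49, 21, 25, 84, 12, 9, 14]
Target new root: 304
Try each candidate change and compute the resulting root:
Candidate A: set leaf[6] = 19 -> leaves = [49, 21, 25, 84, 12, 9, 19]
  L0: [49, 21, 25, 84, 12, 9, 19]
  L1: h(49,21)=(49*31+21)%997=543 h(25,84)=(25*31+84)%997=859 h(12,9)=(12*31+9)%997=381 h(19,19)=(19*31+19)%997=608 -> [543, 859, 381, 608]
  L2: h(543,859)=(543*31+859)%997=743 h(381,608)=(381*31+608)%997=455 -> [743, 455]
  L3: h(743,455)=(743*31+455)%997=557 -> [557]
  root = 557 != target 304
Candidate B: set leaf[0] = 47 -> leaves = [47, 21, 25, 84, 12, 9, 14]
  L0: [47, 21, 25, 84, 12, 9, 14]
  L1: h(47,21)=(47*31+21)%997=481 h(25,84)=(25*31+84)%997=859 h(12,9)=(12*31+9)%997=381 h(14,14)=(14*31+14)%997=448 -> [481, 859, 381, 448]
  L2: h(481,859)=(481*31+859)%997=815 h(381,448)=(381*31+448)%997=295 -> [815, 295]
  L3: h(815,295)=(815*31+295)%997=635 -> [635]
  root = 635 != target 304
Candidate C: set leaf[5] = 23 -> leaves = [49, 21, 25, 84, 12, 23, 14]
  L0: [49, 21, 25, 84, 12, 23, 14]
  L1: h(49,21)=(49*31+21)%997=543 h(25,84)=(25*31+84)%997=859 h(12,23)=(12*31+23)%997=395 h(14,14)=(14*31+14)%997=448 -> [543, 859, 395, 448]
  L2: h(543,859)=(543*31+859)%997=743 h(395,448)=(395*31+448)%997=729 -> [743, 729]
  L3: h(743,729)=(743*31+729)%997=831 -> [831]
  root = 831 != target 304
Candidate D: set leaf[5] = 6 -> leaves = [49, 21, 25, 84, 12, 6, 14]
  L0: [49, 21, 25, 84, 12, 6, 14]
  L1: h(49,21)=(49*31+21)%997=543 h(25,84)=(25*31+84)%997=859 h(12,6)=(12*31+6)%997=378 h(14,14)=(14*31+14)%997=448 -> [543, 859, 378, 448]
  L2: h(543,859)=(543*31+859)%997=743 h(378,448)=(378*31+448)%997=202 -> [743, 202]
  L3: h(743,202)=(743*31+202)%997=304 -> [304]
  root = 304 == target 304  ** MATCH **
Candidate D produces the target root.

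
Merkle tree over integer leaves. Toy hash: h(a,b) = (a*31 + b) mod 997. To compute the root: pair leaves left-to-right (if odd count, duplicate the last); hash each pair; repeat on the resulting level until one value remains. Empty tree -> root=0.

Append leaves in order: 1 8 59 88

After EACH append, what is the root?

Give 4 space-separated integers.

After append 1 (leaves=[1]):
  L0: [1]
  root=1
After append 8 (leaves=[1, 8]):
  L0: [1, 8]
  L1: h(1,8)=(1*31+8)%997=39 -> [39]
  root=39
After append 59 (leaves=[1, 8, 59]):
  L0: [1, 8, 59]
  L1: h(1,8)=(1*31+8)%997=39 h(59,59)=(59*31+59)%997=891 -> [39, 891]
  L2: h(39,891)=(39*31+891)%997=106 -> [106]
  root=106
After append 88 (leaves=[1, 8, 59, 88]):
  L0: [1, 8, 59, 88]
  L1: h(1,8)=(1*31+8)%997=39 h(59,88)=(59*31+88)%997=920 -> [39, 920]
  L2: h(39,920)=(39*31+920)%997=135 -> [135]
  root=135

Answer: 1 39 106 135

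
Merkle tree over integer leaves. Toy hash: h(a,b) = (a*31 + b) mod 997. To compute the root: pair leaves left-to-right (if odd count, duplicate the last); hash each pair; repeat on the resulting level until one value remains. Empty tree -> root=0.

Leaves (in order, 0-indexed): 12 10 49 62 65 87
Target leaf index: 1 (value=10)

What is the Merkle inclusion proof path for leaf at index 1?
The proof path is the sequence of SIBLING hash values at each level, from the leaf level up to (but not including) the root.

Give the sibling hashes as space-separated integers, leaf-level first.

Answer: 12 584 465

Derivation:
L0 (leaves): [12, 10, 49, 62, 65, 87], target index=1
L1: h(12,10)=(12*31+10)%997=382 [pair 0] h(49,62)=(49*31+62)%997=584 [pair 1] h(65,87)=(65*31+87)%997=108 [pair 2] -> [382, 584, 108]
  Sibling for proof at L0: 12
L2: h(382,584)=(382*31+584)%997=462 [pair 0] h(108,108)=(108*31+108)%997=465 [pair 1] -> [462, 465]
  Sibling for proof at L1: 584
L3: h(462,465)=(462*31+465)%997=829 [pair 0] -> [829]
  Sibling for proof at L2: 465
Root: 829
Proof path (sibling hashes from leaf to root): [12, 584, 465]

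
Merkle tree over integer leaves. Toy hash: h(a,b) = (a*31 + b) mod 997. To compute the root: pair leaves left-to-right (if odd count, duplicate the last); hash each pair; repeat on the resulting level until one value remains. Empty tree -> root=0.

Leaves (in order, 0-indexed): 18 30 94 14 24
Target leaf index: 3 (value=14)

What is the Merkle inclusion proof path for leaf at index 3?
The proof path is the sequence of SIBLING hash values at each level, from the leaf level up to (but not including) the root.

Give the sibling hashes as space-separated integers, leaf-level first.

L0 (leaves): [18, 30, 94, 14, 24], target index=3
L1: h(18,30)=(18*31+30)%997=588 [pair 0] h(94,14)=(94*31+14)%997=934 [pair 1] h(24,24)=(24*31+24)%997=768 [pair 2] -> [588, 934, 768]
  Sibling for proof at L0: 94
L2: h(588,934)=(588*31+934)%997=219 [pair 0] h(768,768)=(768*31+768)%997=648 [pair 1] -> [219, 648]
  Sibling for proof at L1: 588
L3: h(219,648)=(219*31+648)%997=458 [pair 0] -> [458]
  Sibling for proof at L2: 648
Root: 458
Proof path (sibling hashes from leaf to root): [94, 588, 648]

Answer: 94 588 648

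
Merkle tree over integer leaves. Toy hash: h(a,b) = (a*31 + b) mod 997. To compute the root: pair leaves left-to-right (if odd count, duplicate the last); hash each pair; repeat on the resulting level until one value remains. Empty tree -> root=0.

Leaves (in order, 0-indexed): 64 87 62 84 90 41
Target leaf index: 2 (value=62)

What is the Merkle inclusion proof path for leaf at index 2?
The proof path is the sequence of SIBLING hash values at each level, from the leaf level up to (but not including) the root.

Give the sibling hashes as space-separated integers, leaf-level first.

Answer: 84 77 862

Derivation:
L0 (leaves): [64, 87, 62, 84, 90, 41], target index=2
L1: h(64,87)=(64*31+87)%997=77 [pair 0] h(62,84)=(62*31+84)%997=12 [pair 1] h(90,41)=(90*31+41)%997=837 [pair 2] -> [77, 12, 837]
  Sibling for proof at L0: 84
L2: h(77,12)=(77*31+12)%997=405 [pair 0] h(837,837)=(837*31+837)%997=862 [pair 1] -> [405, 862]
  Sibling for proof at L1: 77
L3: h(405,862)=(405*31+862)%997=456 [pair 0] -> [456]
  Sibling for proof at L2: 862
Root: 456
Proof path (sibling hashes from leaf to root): [84, 77, 862]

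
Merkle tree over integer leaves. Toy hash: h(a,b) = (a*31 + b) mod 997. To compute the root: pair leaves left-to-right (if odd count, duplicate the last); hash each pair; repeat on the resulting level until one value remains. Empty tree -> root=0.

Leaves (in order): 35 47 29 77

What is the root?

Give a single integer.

L0: [35, 47, 29, 77]
L1: h(35,47)=(35*31+47)%997=135 h(29,77)=(29*31+77)%997=976 -> [135, 976]
L2: h(135,976)=(135*31+976)%997=176 -> [176]

Answer: 176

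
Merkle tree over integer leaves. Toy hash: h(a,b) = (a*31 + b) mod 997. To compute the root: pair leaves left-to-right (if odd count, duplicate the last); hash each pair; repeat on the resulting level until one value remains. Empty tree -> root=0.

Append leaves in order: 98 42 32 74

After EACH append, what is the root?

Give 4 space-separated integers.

Answer: 98 89 792 834

Derivation:
After append 98 (leaves=[98]):
  L0: [98]
  root=98
After append 42 (leaves=[98, 42]):
  L0: [98, 42]
  L1: h(98,42)=(98*31+42)%997=89 -> [89]
  root=89
After append 32 (leaves=[98, 42, 32]):
  L0: [98, 42, 32]
  L1: h(98,42)=(98*31+42)%997=89 h(32,32)=(32*31+32)%997=27 -> [89, 27]
  L2: h(89,27)=(89*31+27)%997=792 -> [792]
  root=792
After append 74 (leaves=[98, 42, 32, 74]):
  L0: [98, 42, 32, 74]
  L1: h(98,42)=(98*31+42)%997=89 h(32,74)=(32*31+74)%997=69 -> [89, 69]
  L2: h(89,69)=(89*31+69)%997=834 -> [834]
  root=834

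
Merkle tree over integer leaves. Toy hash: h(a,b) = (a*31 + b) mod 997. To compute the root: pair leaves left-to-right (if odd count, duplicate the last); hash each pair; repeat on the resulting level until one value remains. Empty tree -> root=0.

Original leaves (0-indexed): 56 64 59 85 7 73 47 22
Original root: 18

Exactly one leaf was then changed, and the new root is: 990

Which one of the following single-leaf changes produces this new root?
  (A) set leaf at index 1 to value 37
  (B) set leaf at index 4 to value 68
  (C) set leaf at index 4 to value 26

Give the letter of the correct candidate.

Original leaves: [56, 64, 59, 85, 7, 73, 47, 22]
Target new root: 990
Try each candidate change and compute the resulting root:
Candidate A: set leaf[1] = 37 -> leaves = [56, 37, 59, 85, 7, 73, 47, 22]
  L0: [56, 37, 59, 85, 7, 73, 47, 22]
  L1: h(56,37)=(56*31+37)%997=776 h(59,85)=(59*31+85)%997=917 h(7,73)=(7*31+73)%997=290 h(47,22)=(47*31+22)%997=482 -> [776, 917, 290, 482]
  L2: h(776,917)=(776*31+917)%997=48 h(290,482)=(290*31+482)%997=499 -> [48, 499]
  L3: h(48,499)=(48*31+499)%997=990 -> [990]
  root = 990 == target 990  ** MATCH **
Candidate B: set leaf[4] = 68 -> leaves = [56, 64, 59, 85, 68, 73, 47, 22]
  L0: [56, 64, 59, 85, 68, 73, 47, 22]
  L1: h(56,64)=(56*31+64)%997=803 h(59,85)=(59*31+85)%997=917 h(68,73)=(68*31+73)%997=187 h(47,22)=(47*31+22)%997=482 -> [803, 917, 187, 482]
  L2: h(803,917)=(803*31+917)%997=885 h(187,482)=(187*31+482)%997=297 -> [885, 297]
  L3: h(885,297)=(885*31+297)%997=813 -> [813]
  root = 813 != target 990
Candidate C: set leaf[4] = 26 -> leaves = [56, 64, 59, 85, 26, 73, 47, 22]
  L0: [56, 64, 59, 85, 26, 73, 47, 22]
  L1: h(56,64)=(56*31+64)%997=803 h(59,85)=(59*31+85)%997=917 h(26,73)=(26*31+73)%997=879 h(47,22)=(47*31+22)%997=482 -> [803, 917, 879, 482]
  L2: h(803,917)=(803*31+917)%997=885 h(879,482)=(879*31+482)%997=812 -> [885, 812]
  L3: h(885,812)=(885*31+812)%997=331 -> [331]
  root = 331 != target 990
Candidate A produces the target root.

Answer: A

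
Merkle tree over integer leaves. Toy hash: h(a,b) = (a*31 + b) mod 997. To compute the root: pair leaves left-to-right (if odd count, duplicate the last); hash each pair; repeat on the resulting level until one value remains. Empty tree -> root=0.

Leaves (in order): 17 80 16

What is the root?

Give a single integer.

Answer: 386

Derivation:
L0: [17, 80, 16]
L1: h(17,80)=(17*31+80)%997=607 h(16,16)=(16*31+16)%997=512 -> [607, 512]
L2: h(607,512)=(607*31+512)%997=386 -> [386]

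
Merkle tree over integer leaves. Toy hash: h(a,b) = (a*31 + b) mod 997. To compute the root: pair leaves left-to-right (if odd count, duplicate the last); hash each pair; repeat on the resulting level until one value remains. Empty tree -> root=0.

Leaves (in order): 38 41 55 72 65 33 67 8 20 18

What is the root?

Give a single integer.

Answer: 494

Derivation:
L0: [38, 41, 55, 72, 65, 33, 67, 8, 20, 18]
L1: h(38,41)=(38*31+41)%997=222 h(55,72)=(55*31+72)%997=780 h(65,33)=(65*31+33)%997=54 h(67,8)=(67*31+8)%997=91 h(20,18)=(20*31+18)%997=638 -> [222, 780, 54, 91, 638]
L2: h(222,780)=(222*31+780)%997=683 h(54,91)=(54*31+91)%997=768 h(638,638)=(638*31+638)%997=476 -> [683, 768, 476]
L3: h(683,768)=(683*31+768)%997=7 h(476,476)=(476*31+476)%997=277 -> [7, 277]
L4: h(7,277)=(7*31+277)%997=494 -> [494]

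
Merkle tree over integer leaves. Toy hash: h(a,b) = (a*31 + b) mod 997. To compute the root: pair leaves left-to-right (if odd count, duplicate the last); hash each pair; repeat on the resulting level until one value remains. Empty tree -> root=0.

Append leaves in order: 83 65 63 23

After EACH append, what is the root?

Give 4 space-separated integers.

After append 83 (leaves=[83]):
  L0: [83]
  root=83
After append 65 (leaves=[83, 65]):
  L0: [83, 65]
  L1: h(83,65)=(83*31+65)%997=644 -> [644]
  root=644
After append 63 (leaves=[83, 65, 63]):
  L0: [83, 65, 63]
  L1: h(83,65)=(83*31+65)%997=644 h(63,63)=(63*31+63)%997=22 -> [644, 22]
  L2: h(644,22)=(644*31+22)%997=46 -> [46]
  root=46
After append 23 (leaves=[83, 65, 63, 23]):
  L0: [83, 65, 63, 23]
  L1: h(83,65)=(83*31+65)%997=644 h(63,23)=(63*31+23)%997=979 -> [644, 979]
  L2: h(644,979)=(644*31+979)%997=6 -> [6]
  root=6

Answer: 83 644 46 6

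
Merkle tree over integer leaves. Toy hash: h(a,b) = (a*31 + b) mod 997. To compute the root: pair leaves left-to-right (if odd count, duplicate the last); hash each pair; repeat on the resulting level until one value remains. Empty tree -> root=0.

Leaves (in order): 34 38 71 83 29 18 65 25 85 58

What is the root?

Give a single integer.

Answer: 437

Derivation:
L0: [34, 38, 71, 83, 29, 18, 65, 25, 85, 58]
L1: h(34,38)=(34*31+38)%997=95 h(71,83)=(71*31+83)%997=290 h(29,18)=(29*31+18)%997=917 h(65,25)=(65*31+25)%997=46 h(85,58)=(85*31+58)%997=699 -> [95, 290, 917, 46, 699]
L2: h(95,290)=(95*31+290)%997=244 h(917,46)=(917*31+46)%997=557 h(699,699)=(699*31+699)%997=434 -> [244, 557, 434]
L3: h(244,557)=(244*31+557)%997=145 h(434,434)=(434*31+434)%997=927 -> [145, 927]
L4: h(145,927)=(145*31+927)%997=437 -> [437]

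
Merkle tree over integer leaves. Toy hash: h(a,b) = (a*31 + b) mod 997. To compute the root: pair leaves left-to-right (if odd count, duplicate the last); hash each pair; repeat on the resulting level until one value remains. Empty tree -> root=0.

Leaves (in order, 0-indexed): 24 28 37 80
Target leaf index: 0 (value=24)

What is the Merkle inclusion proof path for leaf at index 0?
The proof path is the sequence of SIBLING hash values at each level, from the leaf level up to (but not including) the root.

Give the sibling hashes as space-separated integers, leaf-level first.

Answer: 28 230

Derivation:
L0 (leaves): [24, 28, 37, 80], target index=0
L1: h(24,28)=(24*31+28)%997=772 [pair 0] h(37,80)=(37*31+80)%997=230 [pair 1] -> [772, 230]
  Sibling for proof at L0: 28
L2: h(772,230)=(772*31+230)%997=234 [pair 0] -> [234]
  Sibling for proof at L1: 230
Root: 234
Proof path (sibling hashes from leaf to root): [28, 230]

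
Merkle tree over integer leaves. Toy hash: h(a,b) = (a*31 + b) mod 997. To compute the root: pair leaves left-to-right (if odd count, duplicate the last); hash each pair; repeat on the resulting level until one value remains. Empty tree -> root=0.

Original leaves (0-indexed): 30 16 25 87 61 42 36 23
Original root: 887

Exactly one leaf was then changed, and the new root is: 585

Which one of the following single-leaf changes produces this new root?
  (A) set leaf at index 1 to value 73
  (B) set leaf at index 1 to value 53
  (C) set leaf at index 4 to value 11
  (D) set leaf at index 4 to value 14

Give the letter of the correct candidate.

Original leaves: [30, 16, 25, 87, 61, 42, 36, 23]
Target new root: 585
Try each candidate change and compute the resulting root:
Candidate A: set leaf[1] = 73 -> leaves = [30, 73, 25, 87, 61, 42, 36, 23]
  L0: [30, 73, 25, 87, 61, 42, 36, 23]
  L1: h(30,73)=(30*31+73)%997=6 h(25,87)=(25*31+87)%997=862 h(61,42)=(61*31+42)%997=936 h(36,23)=(36*31+23)%997=142 -> [6, 862, 936, 142]
  L2: h(6,862)=(6*31+862)%997=51 h(936,142)=(936*31+142)%997=245 -> [51, 245]
  L3: h(51,245)=(51*31+245)%997=829 -> [829]
  root = 829 != target 585
Candidate B: set leaf[1] = 53 -> leaves = [30, 53, 25, 87, 61, 42, 36, 23]
  L0: [30, 53, 25, 87, 61, 42, 36, 23]
  L1: h(30,53)=(30*31+53)%997=983 h(25,87)=(25*31+87)%997=862 h(61,42)=(61*31+42)%997=936 h(36,23)=(36*31+23)%997=142 -> [983, 862, 936, 142]
  L2: h(983,862)=(983*31+862)%997=428 h(936,142)=(936*31+142)%997=245 -> [428, 245]
  L3: h(428,245)=(428*31+245)%997=552 -> [552]
  root = 552 != target 585
Candidate C: set leaf[4] = 11 -> leaves = [30, 16, 25, 87, 11, 42, 36, 23]
  L0: [30, 16, 25, 87, 11, 42, 36, 23]
  L1: h(30,16)=(30*31+16)%997=946 h(25,87)=(25*31+87)%997=862 h(11,42)=(11*31+42)%997=383 h(36,23)=(36*31+23)%997=142 -> [946, 862, 383, 142]
  L2: h(946,862)=(946*31+862)%997=278 h(383,142)=(383*31+142)%997=51 -> [278, 51]
  L3: h(278,51)=(278*31+51)%997=693 -> [693]
  root = 693 != target 585
Candidate D: set leaf[4] = 14 -> leaves = [30, 16, 25, 87, 14, 42, 36, 23]
  L0: [30, 16, 25, 87, 14, 42, 36, 23]
  L1: h(30,16)=(30*31+16)%997=946 h(25,87)=(25*31+87)%997=862 h(14,42)=(14*31+42)%997=476 h(36,23)=(36*31+23)%997=142 -> [946, 862, 476, 142]
  L2: h(946,862)=(946*31+862)%997=278 h(476,142)=(476*31+142)%997=940 -> [278, 940]
  L3: h(278,940)=(278*31+940)%997=585 -> [585]
  root = 585 == target 585  ** MATCH **
Candidate D produces the target root.

Answer: D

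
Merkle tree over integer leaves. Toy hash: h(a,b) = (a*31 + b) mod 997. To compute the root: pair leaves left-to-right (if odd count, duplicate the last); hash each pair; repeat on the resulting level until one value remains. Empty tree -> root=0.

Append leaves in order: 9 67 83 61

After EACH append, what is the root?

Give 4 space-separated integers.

After append 9 (leaves=[9]):
  L0: [9]
  root=9
After append 67 (leaves=[9, 67]):
  L0: [9, 67]
  L1: h(9,67)=(9*31+67)%997=346 -> [346]
  root=346
After append 83 (leaves=[9, 67, 83]):
  L0: [9, 67, 83]
  L1: h(9,67)=(9*31+67)%997=346 h(83,83)=(83*31+83)%997=662 -> [346, 662]
  L2: h(346,662)=(346*31+662)%997=421 -> [421]
  root=421
After append 61 (leaves=[9, 67, 83, 61]):
  L0: [9, 67, 83, 61]
  L1: h(9,67)=(9*31+67)%997=346 h(83,61)=(83*31+61)%997=640 -> [346, 640]
  L2: h(346,640)=(346*31+640)%997=399 -> [399]
  root=399

Answer: 9 346 421 399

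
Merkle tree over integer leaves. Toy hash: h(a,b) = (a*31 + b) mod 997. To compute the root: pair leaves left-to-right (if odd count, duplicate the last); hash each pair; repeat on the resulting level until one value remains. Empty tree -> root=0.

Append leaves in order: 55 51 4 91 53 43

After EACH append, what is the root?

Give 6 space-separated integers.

Answer: 55 759 726 813 712 392

Derivation:
After append 55 (leaves=[55]):
  L0: [55]
  root=55
After append 51 (leaves=[55, 51]):
  L0: [55, 51]
  L1: h(55,51)=(55*31+51)%997=759 -> [759]
  root=759
After append 4 (leaves=[55, 51, 4]):
  L0: [55, 51, 4]
  L1: h(55,51)=(55*31+51)%997=759 h(4,4)=(4*31+4)%997=128 -> [759, 128]
  L2: h(759,128)=(759*31+128)%997=726 -> [726]
  root=726
After append 91 (leaves=[55, 51, 4, 91]):
  L0: [55, 51, 4, 91]
  L1: h(55,51)=(55*31+51)%997=759 h(4,91)=(4*31+91)%997=215 -> [759, 215]
  L2: h(759,215)=(759*31+215)%997=813 -> [813]
  root=813
After append 53 (leaves=[55, 51, 4, 91, 53]):
  L0: [55, 51, 4, 91, 53]
  L1: h(55,51)=(55*31+51)%997=759 h(4,91)=(4*31+91)%997=215 h(53,53)=(53*31+53)%997=699 -> [759, 215, 699]
  L2: h(759,215)=(759*31+215)%997=813 h(699,699)=(699*31+699)%997=434 -> [813, 434]
  L3: h(813,434)=(813*31+434)%997=712 -> [712]
  root=712
After append 43 (leaves=[55, 51, 4, 91, 53, 43]):
  L0: [55, 51, 4, 91, 53, 43]
  L1: h(55,51)=(55*31+51)%997=759 h(4,91)=(4*31+91)%997=215 h(53,43)=(53*31+43)%997=689 -> [759, 215, 689]
  L2: h(759,215)=(759*31+215)%997=813 h(689,689)=(689*31+689)%997=114 -> [813, 114]
  L3: h(813,114)=(813*31+114)%997=392 -> [392]
  root=392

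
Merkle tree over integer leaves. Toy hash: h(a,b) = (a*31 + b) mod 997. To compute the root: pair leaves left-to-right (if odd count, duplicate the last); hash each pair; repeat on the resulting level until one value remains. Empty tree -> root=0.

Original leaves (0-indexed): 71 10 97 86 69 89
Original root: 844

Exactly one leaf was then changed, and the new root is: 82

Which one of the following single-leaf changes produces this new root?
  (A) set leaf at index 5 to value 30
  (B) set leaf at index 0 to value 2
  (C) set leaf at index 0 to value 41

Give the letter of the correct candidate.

Original leaves: [71, 10, 97, 86, 69, 89]
Target new root: 82
Try each candidate change and compute the resulting root:
Candidate A: set leaf[5] = 30 -> leaves = [71, 10, 97, 86, 69, 30]
  L0: [71, 10, 97, 86, 69, 30]
  L1: h(71,10)=(71*31+10)%997=217 h(97,86)=(97*31+86)%997=102 h(69,30)=(69*31+30)%997=175 -> [217, 102, 175]
  L2: h(217,102)=(217*31+102)%997=847 h(175,175)=(175*31+175)%997=615 -> [847, 615]
  L3: h(847,615)=(847*31+615)%997=950 -> [950]
  root = 950 != target 82
Candidate B: set leaf[0] = 2 -> leaves = [2, 10, 97, 86, 69, 89]
  L0: [2, 10, 97, 86, 69, 89]
  L1: h(2,10)=(2*31+10)%997=72 h(97,86)=(97*31+86)%997=102 h(69,89)=(69*31+89)%997=234 -> [72, 102, 234]
  L2: h(72,102)=(72*31+102)%997=340 h(234,234)=(234*31+234)%997=509 -> [340, 509]
  L3: h(340,509)=(340*31+509)%997=82 -> [82]
  root = 82 == target 82  ** MATCH **
Candidate C: set leaf[0] = 41 -> leaves = [41, 10, 97, 86, 69, 89]
  L0: [41, 10, 97, 86, 69, 89]
  L1: h(41,10)=(41*31+10)%997=284 h(97,86)=(97*31+86)%997=102 h(69,89)=(69*31+89)%997=234 -> [284, 102, 234]
  L2: h(284,102)=(284*31+102)%997=930 h(234,234)=(234*31+234)%997=509 -> [930, 509]
  L3: h(930,509)=(930*31+509)%997=426 -> [426]
  root = 426 != target 82
Candidate B produces the target root.

Answer: B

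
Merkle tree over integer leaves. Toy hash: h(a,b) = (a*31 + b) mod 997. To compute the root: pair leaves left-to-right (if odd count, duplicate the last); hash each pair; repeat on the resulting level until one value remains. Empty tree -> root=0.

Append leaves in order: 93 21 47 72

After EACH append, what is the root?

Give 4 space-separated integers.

After append 93 (leaves=[93]):
  L0: [93]
  root=93
After append 21 (leaves=[93, 21]):
  L0: [93, 21]
  L1: h(93,21)=(93*31+21)%997=910 -> [910]
  root=910
After append 47 (leaves=[93, 21, 47]):
  L0: [93, 21, 47]
  L1: h(93,21)=(93*31+21)%997=910 h(47,47)=(47*31+47)%997=507 -> [910, 507]
  L2: h(910,507)=(910*31+507)%997=801 -> [801]
  root=801
After append 72 (leaves=[93, 21, 47, 72]):
  L0: [93, 21, 47, 72]
  L1: h(93,21)=(93*31+21)%997=910 h(47,72)=(47*31+72)%997=532 -> [910, 532]
  L2: h(910,532)=(910*31+532)%997=826 -> [826]
  root=826

Answer: 93 910 801 826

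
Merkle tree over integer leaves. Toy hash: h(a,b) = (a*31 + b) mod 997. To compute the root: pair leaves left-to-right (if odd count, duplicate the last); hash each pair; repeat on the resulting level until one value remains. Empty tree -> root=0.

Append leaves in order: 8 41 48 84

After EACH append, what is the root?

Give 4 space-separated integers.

After append 8 (leaves=[8]):
  L0: [8]
  root=8
After append 41 (leaves=[8, 41]):
  L0: [8, 41]
  L1: h(8,41)=(8*31+41)%997=289 -> [289]
  root=289
After append 48 (leaves=[8, 41, 48]):
  L0: [8, 41, 48]
  L1: h(8,41)=(8*31+41)%997=289 h(48,48)=(48*31+48)%997=539 -> [289, 539]
  L2: h(289,539)=(289*31+539)%997=525 -> [525]
  root=525
After append 84 (leaves=[8, 41, 48, 84]):
  L0: [8, 41, 48, 84]
  L1: h(8,41)=(8*31+41)%997=289 h(48,84)=(48*31+84)%997=575 -> [289, 575]
  L2: h(289,575)=(289*31+575)%997=561 -> [561]
  root=561

Answer: 8 289 525 561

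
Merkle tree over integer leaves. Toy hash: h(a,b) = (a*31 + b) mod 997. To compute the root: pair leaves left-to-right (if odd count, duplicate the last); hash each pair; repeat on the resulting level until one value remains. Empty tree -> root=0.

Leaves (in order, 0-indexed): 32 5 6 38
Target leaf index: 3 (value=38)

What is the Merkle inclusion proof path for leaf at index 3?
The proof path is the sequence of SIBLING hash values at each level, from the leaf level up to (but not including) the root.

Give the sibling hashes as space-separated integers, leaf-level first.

L0 (leaves): [32, 5, 6, 38], target index=3
L1: h(32,5)=(32*31+5)%997=0 [pair 0] h(6,38)=(6*31+38)%997=224 [pair 1] -> [0, 224]
  Sibling for proof at L0: 6
L2: h(0,224)=(0*31+224)%997=224 [pair 0] -> [224]
  Sibling for proof at L1: 0
Root: 224
Proof path (sibling hashes from leaf to root): [6, 0]

Answer: 6 0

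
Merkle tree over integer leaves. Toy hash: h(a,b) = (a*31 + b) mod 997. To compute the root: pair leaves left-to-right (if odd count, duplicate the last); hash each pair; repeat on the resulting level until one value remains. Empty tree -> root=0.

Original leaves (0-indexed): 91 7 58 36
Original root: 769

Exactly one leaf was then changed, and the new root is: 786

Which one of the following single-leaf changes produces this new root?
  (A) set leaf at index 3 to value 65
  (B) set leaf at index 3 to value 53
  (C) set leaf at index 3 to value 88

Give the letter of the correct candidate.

Original leaves: [91, 7, 58, 36]
Target new root: 786
Try each candidate change and compute the resulting root:
Candidate A: set leaf[3] = 65 -> leaves = [91, 7, 58, 65]
  L0: [91, 7, 58, 65]
  L1: h(91,7)=(91*31+7)%997=834 h(58,65)=(58*31+65)%997=866 -> [834, 866]
  L2: h(834,866)=(834*31+866)%997=798 -> [798]
  root = 798 != target 786
Candidate B: set leaf[3] = 53 -> leaves = [91, 7, 58, 53]
  L0: [91, 7, 58, 53]
  L1: h(91,7)=(91*31+7)%997=834 h(58,53)=(58*31+53)%997=854 -> [834, 854]
  L2: h(834,854)=(834*31+854)%997=786 -> [786]
  root = 786 == target 786  ** MATCH **
Candidate C: set leaf[3] = 88 -> leaves = [91, 7, 58, 88]
  L0: [91, 7, 58, 88]
  L1: h(91,7)=(91*31+7)%997=834 h(58,88)=(58*31+88)%997=889 -> [834, 889]
  L2: h(834,889)=(834*31+889)%997=821 -> [821]
  root = 821 != target 786
Candidate B produces the target root.

Answer: B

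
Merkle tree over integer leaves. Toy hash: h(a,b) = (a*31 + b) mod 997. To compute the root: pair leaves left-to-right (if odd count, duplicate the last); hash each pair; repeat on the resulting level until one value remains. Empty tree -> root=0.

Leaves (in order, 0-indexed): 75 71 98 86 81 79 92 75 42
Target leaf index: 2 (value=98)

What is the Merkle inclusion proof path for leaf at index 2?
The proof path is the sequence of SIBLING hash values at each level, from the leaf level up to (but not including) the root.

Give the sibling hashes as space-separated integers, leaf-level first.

L0 (leaves): [75, 71, 98, 86, 81, 79, 92, 75, 42], target index=2
L1: h(75,71)=(75*31+71)%997=402 [pair 0] h(98,86)=(98*31+86)%997=133 [pair 1] h(81,79)=(81*31+79)%997=596 [pair 2] h(92,75)=(92*31+75)%997=933 [pair 3] h(42,42)=(42*31+42)%997=347 [pair 4] -> [402, 133, 596, 933, 347]
  Sibling for proof at L0: 86
L2: h(402,133)=(402*31+133)%997=631 [pair 0] h(596,933)=(596*31+933)%997=466 [pair 1] h(347,347)=(347*31+347)%997=137 [pair 2] -> [631, 466, 137]
  Sibling for proof at L1: 402
L3: h(631,466)=(631*31+466)%997=87 [pair 0] h(137,137)=(137*31+137)%997=396 [pair 1] -> [87, 396]
  Sibling for proof at L2: 466
L4: h(87,396)=(87*31+396)%997=102 [pair 0] -> [102]
  Sibling for proof at L3: 396
Root: 102
Proof path (sibling hashes from leaf to root): [86, 402, 466, 396]

Answer: 86 402 466 396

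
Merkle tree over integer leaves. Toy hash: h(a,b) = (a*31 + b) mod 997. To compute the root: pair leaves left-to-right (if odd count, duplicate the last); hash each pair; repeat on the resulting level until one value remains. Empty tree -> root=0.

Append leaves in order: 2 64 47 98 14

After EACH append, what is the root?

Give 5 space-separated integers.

Answer: 2 126 425 476 179

Derivation:
After append 2 (leaves=[2]):
  L0: [2]
  root=2
After append 64 (leaves=[2, 64]):
  L0: [2, 64]
  L1: h(2,64)=(2*31+64)%997=126 -> [126]
  root=126
After append 47 (leaves=[2, 64, 47]):
  L0: [2, 64, 47]
  L1: h(2,64)=(2*31+64)%997=126 h(47,47)=(47*31+47)%997=507 -> [126, 507]
  L2: h(126,507)=(126*31+507)%997=425 -> [425]
  root=425
After append 98 (leaves=[2, 64, 47, 98]):
  L0: [2, 64, 47, 98]
  L1: h(2,64)=(2*31+64)%997=126 h(47,98)=(47*31+98)%997=558 -> [126, 558]
  L2: h(126,558)=(126*31+558)%997=476 -> [476]
  root=476
After append 14 (leaves=[2, 64, 47, 98, 14]):
  L0: [2, 64, 47, 98, 14]
  L1: h(2,64)=(2*31+64)%997=126 h(47,98)=(47*31+98)%997=558 h(14,14)=(14*31+14)%997=448 -> [126, 558, 448]
  L2: h(126,558)=(126*31+558)%997=476 h(448,448)=(448*31+448)%997=378 -> [476, 378]
  L3: h(476,378)=(476*31+378)%997=179 -> [179]
  root=179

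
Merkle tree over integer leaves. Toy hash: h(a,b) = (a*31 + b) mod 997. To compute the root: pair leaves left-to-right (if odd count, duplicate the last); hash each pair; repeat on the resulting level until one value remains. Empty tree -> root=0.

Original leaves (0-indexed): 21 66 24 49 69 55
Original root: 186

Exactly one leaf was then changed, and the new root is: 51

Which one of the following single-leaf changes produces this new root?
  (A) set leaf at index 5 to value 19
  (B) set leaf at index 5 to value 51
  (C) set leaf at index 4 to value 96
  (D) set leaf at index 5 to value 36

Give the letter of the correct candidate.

Original leaves: [21, 66, 24, 49, 69, 55]
Target new root: 51
Try each candidate change and compute the resulting root:
Candidate A: set leaf[5] = 19 -> leaves = [21, 66, 24, 49, 69, 19]
  L0: [21, 66, 24, 49, 69, 19]
  L1: h(21,66)=(21*31+66)%997=717 h(24,49)=(24*31+49)%997=793 h(69,19)=(69*31+19)%997=164 -> [717, 793, 164]
  L2: h(717,793)=(717*31+793)%997=89 h(164,164)=(164*31+164)%997=263 -> [89, 263]
  L3: h(89,263)=(89*31+263)%997=31 -> [31]
  root = 31 != target 51
Candidate B: set leaf[5] = 51 -> leaves = [21, 66, 24, 49, 69, 51]
  L0: [21, 66, 24, 49, 69, 51]
  L1: h(21,66)=(21*31+66)%997=717 h(24,49)=(24*31+49)%997=793 h(69,51)=(69*31+51)%997=196 -> [717, 793, 196]
  L2: h(717,793)=(717*31+793)%997=89 h(196,196)=(196*31+196)%997=290 -> [89, 290]
  L3: h(89,290)=(89*31+290)%997=58 -> [58]
  root = 58 != target 51
Candidate C: set leaf[4] = 96 -> leaves = [21, 66, 24, 49, 96, 55]
  L0: [21, 66, 24, 49, 96, 55]
  L1: h(21,66)=(21*31+66)%997=717 h(24,49)=(24*31+49)%997=793 h(96,55)=(96*31+55)%997=40 -> [717, 793, 40]
  L2: h(717,793)=(717*31+793)%997=89 h(40,40)=(40*31+40)%997=283 -> [89, 283]
  L3: h(89,283)=(89*31+283)%997=51 -> [51]
  root = 51 == target 51  ** MATCH **
Candidate D: set leaf[5] = 36 -> leaves = [21, 66, 24, 49, 69, 36]
  L0: [21, 66, 24, 49, 69, 36]
  L1: h(21,66)=(21*31+66)%997=717 h(24,49)=(24*31+49)%997=793 h(69,36)=(69*31+36)%997=181 -> [717, 793, 181]
  L2: h(717,793)=(717*31+793)%997=89 h(181,181)=(181*31+181)%997=807 -> [89, 807]
  L3: h(89,807)=(89*31+807)%997=575 -> [575]
  root = 575 != target 51
Candidate C produces the target root.

Answer: C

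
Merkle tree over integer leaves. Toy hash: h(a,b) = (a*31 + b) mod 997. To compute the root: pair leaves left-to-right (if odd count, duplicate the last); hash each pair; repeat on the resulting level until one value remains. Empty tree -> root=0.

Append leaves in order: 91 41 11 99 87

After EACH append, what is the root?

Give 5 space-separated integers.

Answer: 91 868 341 429 693

Derivation:
After append 91 (leaves=[91]):
  L0: [91]
  root=91
After append 41 (leaves=[91, 41]):
  L0: [91, 41]
  L1: h(91,41)=(91*31+41)%997=868 -> [868]
  root=868
After append 11 (leaves=[91, 41, 11]):
  L0: [91, 41, 11]
  L1: h(91,41)=(91*31+41)%997=868 h(11,11)=(11*31+11)%997=352 -> [868, 352]
  L2: h(868,352)=(868*31+352)%997=341 -> [341]
  root=341
After append 99 (leaves=[91, 41, 11, 99]):
  L0: [91, 41, 11, 99]
  L1: h(91,41)=(91*31+41)%997=868 h(11,99)=(11*31+99)%997=440 -> [868, 440]
  L2: h(868,440)=(868*31+440)%997=429 -> [429]
  root=429
After append 87 (leaves=[91, 41, 11, 99, 87]):
  L0: [91, 41, 11, 99, 87]
  L1: h(91,41)=(91*31+41)%997=868 h(11,99)=(11*31+99)%997=440 h(87,87)=(87*31+87)%997=790 -> [868, 440, 790]
  L2: h(868,440)=(868*31+440)%997=429 h(790,790)=(790*31+790)%997=355 -> [429, 355]
  L3: h(429,355)=(429*31+355)%997=693 -> [693]
  root=693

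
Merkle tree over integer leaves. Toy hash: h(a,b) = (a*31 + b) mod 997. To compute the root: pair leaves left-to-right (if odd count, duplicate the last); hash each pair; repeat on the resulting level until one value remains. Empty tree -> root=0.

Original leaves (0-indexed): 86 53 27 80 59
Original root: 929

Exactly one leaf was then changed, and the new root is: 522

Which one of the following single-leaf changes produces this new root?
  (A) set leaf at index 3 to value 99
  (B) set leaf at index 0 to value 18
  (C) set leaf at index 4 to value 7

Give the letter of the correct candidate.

Original leaves: [86, 53, 27, 80, 59]
Target new root: 522
Try each candidate change and compute the resulting root:
Candidate A: set leaf[3] = 99 -> leaves = [86, 53, 27, 99, 59]
  L0: [86, 53, 27, 99, 59]
  L1: h(86,53)=(86*31+53)%997=725 h(27,99)=(27*31+99)%997=936 h(59,59)=(59*31+59)%997=891 -> [725, 936, 891]
  L2: h(725,936)=(725*31+936)%997=480 h(891,891)=(891*31+891)%997=596 -> [480, 596]
  L3: h(480,596)=(480*31+596)%997=521 -> [521]
  root = 521 != target 522
Candidate B: set leaf[0] = 18 -> leaves = [18, 53, 27, 80, 59]
  L0: [18, 53, 27, 80, 59]
  L1: h(18,53)=(18*31+53)%997=611 h(27,80)=(27*31+80)%997=917 h(59,59)=(59*31+59)%997=891 -> [611, 917, 891]
  L2: h(611,917)=(611*31+917)%997=915 h(891,891)=(891*31+891)%997=596 -> [915, 596]
  L3: h(915,596)=(915*31+596)%997=48 -> [48]
  root = 48 != target 522
Candidate C: set leaf[4] = 7 -> leaves = [86, 53, 27, 80, 7]
  L0: [86, 53, 27, 80, 7]
  L1: h(86,53)=(86*31+53)%997=725 h(27,80)=(27*31+80)%997=917 h(7,7)=(7*31+7)%997=224 -> [725, 917, 224]
  L2: h(725,917)=(725*31+917)%997=461 h(224,224)=(224*31+224)%997=189 -> [461, 189]
  L3: h(461,189)=(461*31+189)%997=522 -> [522]
  root = 522 == target 522  ** MATCH **
Candidate C produces the target root.

Answer: C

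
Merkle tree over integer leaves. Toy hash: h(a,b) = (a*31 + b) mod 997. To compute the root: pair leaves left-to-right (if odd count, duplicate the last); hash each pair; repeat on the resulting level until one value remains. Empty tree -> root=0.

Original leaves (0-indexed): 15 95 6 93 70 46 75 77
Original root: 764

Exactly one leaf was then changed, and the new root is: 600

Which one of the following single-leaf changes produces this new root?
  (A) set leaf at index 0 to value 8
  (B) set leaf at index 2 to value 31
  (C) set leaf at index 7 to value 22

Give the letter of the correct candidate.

Answer: A

Derivation:
Original leaves: [15, 95, 6, 93, 70, 46, 75, 77]
Target new root: 600
Try each candidate change and compute the resulting root:
Candidate A: set leaf[0] = 8 -> leaves = [8, 95, 6, 93, 70, 46, 75, 77]
  L0: [8, 95, 6, 93, 70, 46, 75, 77]
  L1: h(8,95)=(8*31+95)%997=343 h(6,93)=(6*31+93)%997=279 h(70,46)=(70*31+46)%997=222 h(75,77)=(75*31+77)%997=408 -> [343, 279, 222, 408]
  L2: h(343,279)=(343*31+279)%997=942 h(222,408)=(222*31+408)%997=311 -> [942, 311]
  L3: h(942,311)=(942*31+311)%997=600 -> [600]
  root = 600 == target 600  ** MATCH **
Candidate B: set leaf[2] = 31 -> leaves = [15, 95, 31, 93, 70, 46, 75, 77]
  L0: [15, 95, 31, 93, 70, 46, 75, 77]
  L1: h(15,95)=(15*31+95)%997=560 h(31,93)=(31*31+93)%997=57 h(70,46)=(70*31+46)%997=222 h(75,77)=(75*31+77)%997=408 -> [560, 57, 222, 408]
  L2: h(560,57)=(560*31+57)%997=468 h(222,408)=(222*31+408)%997=311 -> [468, 311]
  L3: h(468,311)=(468*31+311)%997=861 -> [861]
  root = 861 != target 600
Candidate C: set leaf[7] = 22 -> leaves = [15, 95, 6, 93, 70, 46, 75, 22]
  L0: [15, 95, 6, 93, 70, 46, 75, 22]
  L1: h(15,95)=(15*31+95)%997=560 h(6,93)=(6*31+93)%997=279 h(70,46)=(70*31+46)%997=222 h(75,22)=(75*31+22)%997=353 -> [560, 279, 222, 353]
  L2: h(560,279)=(560*31+279)%997=690 h(222,353)=(222*31+353)%997=256 -> [690, 256]
  L3: h(690,256)=(690*31+256)%997=709 -> [709]
  root = 709 != target 600
Candidate A produces the target root.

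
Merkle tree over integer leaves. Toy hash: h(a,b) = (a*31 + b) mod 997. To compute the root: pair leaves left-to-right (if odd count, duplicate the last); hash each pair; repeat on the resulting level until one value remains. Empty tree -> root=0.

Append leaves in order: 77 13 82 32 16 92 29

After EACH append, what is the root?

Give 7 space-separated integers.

After append 77 (leaves=[77]):
  L0: [77]
  root=77
After append 13 (leaves=[77, 13]):
  L0: [77, 13]
  L1: h(77,13)=(77*31+13)%997=406 -> [406]
  root=406
After append 82 (leaves=[77, 13, 82]):
  L0: [77, 13, 82]
  L1: h(77,13)=(77*31+13)%997=406 h(82,82)=(82*31+82)%997=630 -> [406, 630]
  L2: h(406,630)=(406*31+630)%997=255 -> [255]
  root=255
After append 32 (leaves=[77, 13, 82, 32]):
  L0: [77, 13, 82, 32]
  L1: h(77,13)=(77*31+13)%997=406 h(82,32)=(82*31+32)%997=580 -> [406, 580]
  L2: h(406,580)=(406*31+580)%997=205 -> [205]
  root=205
After append 16 (leaves=[77, 13, 82, 32, 16]):
  L0: [77, 13, 82, 32, 16]
  L1: h(77,13)=(77*31+13)%997=406 h(82,32)=(82*31+32)%997=580 h(16,16)=(16*31+16)%997=512 -> [406, 580, 512]
  L2: h(406,580)=(406*31+580)%997=205 h(512,512)=(512*31+512)%997=432 -> [205, 432]
  L3: h(205,432)=(205*31+432)%997=805 -> [805]
  root=805
After append 92 (leaves=[77, 13, 82, 32, 16, 92]):
  L0: [77, 13, 82, 32, 16, 92]
  L1: h(77,13)=(77*31+13)%997=406 h(82,32)=(82*31+32)%997=580 h(16,92)=(16*31+92)%997=588 -> [406, 580, 588]
  L2: h(406,580)=(406*31+580)%997=205 h(588,588)=(588*31+588)%997=870 -> [205, 870]
  L3: h(205,870)=(205*31+870)%997=246 -> [246]
  root=246
After append 29 (leaves=[77, 13, 82, 32, 16, 92, 29]):
  L0: [77, 13, 82, 32, 16, 92, 29]
  L1: h(77,13)=(77*31+13)%997=406 h(82,32)=(82*31+32)%997=580 h(16,92)=(16*31+92)%997=588 h(29,29)=(29*31+29)%997=928 -> [406, 580, 588, 928]
  L2: h(406,580)=(406*31+580)%997=205 h(588,928)=(588*31+928)%997=213 -> [205, 213]
  L3: h(205,213)=(205*31+213)%997=586 -> [586]
  root=586

Answer: 77 406 255 205 805 246 586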